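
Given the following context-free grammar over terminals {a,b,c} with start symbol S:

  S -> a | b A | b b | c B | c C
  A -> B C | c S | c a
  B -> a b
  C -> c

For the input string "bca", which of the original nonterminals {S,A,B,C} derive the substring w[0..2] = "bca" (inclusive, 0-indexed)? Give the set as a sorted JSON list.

Convert to CNF:
  S -> T0 B | T0 C | T2 A | T2 T2 | a
  A -> B C | T0 S | T0 T1
  B -> T1 T2
  C -> c
  T0 -> c
  T1 -> a
  T2 -> b

CYK fill — only the sub-triangle for w[0..2]:
  [0..0]={T2}  "b"  orig:{}
  [1..1]={C,T0}  "c"  orig:{C}
  [2..2]={S,T1}  "a"  orig:{S}
  [0..1]=∅  "bc"
  [1..2]={A}  "ca"
  [0..2]={S}  "bca"

Original NTs in T[0,2] deriving "bca": ["S"]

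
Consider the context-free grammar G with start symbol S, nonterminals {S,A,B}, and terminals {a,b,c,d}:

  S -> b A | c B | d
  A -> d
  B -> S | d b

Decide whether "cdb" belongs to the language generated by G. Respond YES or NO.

CNF form of G:
  S -> T0 A | T1 B | d
  A -> d
  B -> T0 A | T1 B | T2 T0 | d
  T0 -> b
  T1 -> c
  T2 -> d

Fill CYK table bottom-up:
  T[0,0] 'c' = {T1}  orig:{}
  T[1,1] 'd' = {A,B,S,T2}  orig:{A,B,S}
  T[2,2] 'b' = {T0}  orig:{}
  T[0,1] 'cd' = {B,S}
  T[1,2] 'db' = {B}
  T[0,2] 'cdb' = {B,S}

S ∈ T[0,2] ⇒ YES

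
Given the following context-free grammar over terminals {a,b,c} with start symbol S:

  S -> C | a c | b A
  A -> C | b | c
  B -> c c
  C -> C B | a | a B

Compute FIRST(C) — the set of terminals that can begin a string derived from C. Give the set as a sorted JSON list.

Compute FIRST by fixpoint:
[1]
  A via A→b: +{b}
  A via A→c: +{c}
  B via B→c c: +{c}
  C via C→a: +{a}
  S via S→C: +{a}
  S via S→b A: +{b}
  S: {a,b}  A: {b,c}  B: {c}  C: {a}
[2]
  A via A→C: +{a}
  S: {a,b}  A: {a,b,c}  B: {c}  C: {a}
[3] (stable)
  S: {a,b}  A: {a,b,c}  B: {c}  C: {a}

FIRST(C) = ["a"]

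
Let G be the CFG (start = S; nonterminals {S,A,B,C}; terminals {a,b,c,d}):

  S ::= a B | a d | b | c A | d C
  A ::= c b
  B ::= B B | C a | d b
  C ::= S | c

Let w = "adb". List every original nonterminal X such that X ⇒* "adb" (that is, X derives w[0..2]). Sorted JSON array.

CNF form of G:
  S -> T0 A | T2 B | T2 T3 | T3 C | b
  A -> T0 T1
  B -> B B | C T2 | T3 T1
  C -> T0 A | T2 B | T2 T3 | T3 C | b | c
  T0 -> c
  T1 -> b
  T2 -> a
  T3 -> d

CYK fill (cells [i..j] with 0 ≤ i ≤ j ≤ 2 only):
  cell(0,0) a: {T2}  orig:{}
  cell(1,1) d: {T3}  orig:{}
  cell(2,2) b: {C,S,T1}  orig:{C,S}
  cell(0,1) ad: {C,S}
  cell(1,2) db: {B,C,S}
  cell(0,2) adb: {C,S}

Original NTs in T[0,2] deriving "adb": ["C", "S"]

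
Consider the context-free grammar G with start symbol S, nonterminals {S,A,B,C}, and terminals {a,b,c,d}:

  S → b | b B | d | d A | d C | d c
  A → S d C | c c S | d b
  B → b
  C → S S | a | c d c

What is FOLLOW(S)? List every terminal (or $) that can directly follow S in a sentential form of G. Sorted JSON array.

FIRST iteration:
iter 1:
  A via A→c c S: +{c}
  A via A→d b: +{d}
  B via B→b: +{b}
  C via C→a: +{a}
  C via C→c d c: +{c}
  S via S→b: +{b}
  S via S→d: +{d}
  FIRST(S)={b,d}  FIRST(A)={c,d}  FIRST(B)={b}  FIRST(C)={a,c}
iter 2:
  A via A→S d C: +{b}
  C via C→S S: +{b,d}
  FIRST(S)={b,d}  FIRST(A)={b,c,d}  FIRST(B)={b}  FIRST(C)={a,b,c,d}
iter 3: done
  FIRST(S)={b,d}  FIRST(A)={b,c,d}  FIRST(B)={b}  FIRST(C)={a,b,c,d}

Compute FOLLOW by fixpoint:
seed FOLLOW(S) with $
round 1:
  A→S d C: FOLLOW(S) ⊇ FIRST(d) = {d}; new: +{d}
  C→S S: FOLLOW(S) ⊇ FIRST(S) = {b,d}; new: +{b}
  S→b B: FOLLOW(B) ⊇ FOLLOW(S) ⊇ {$,b,d}; new: +{$,b,d}
  S→d A: FOLLOW(A) ⊇ FOLLOW(S) ⊇ {$,b,d}; new: +{$,b,d}
  S→d C: FOLLOW(C) ⊇ FOLLOW(S) ⊇ {$,b,d}; new: +{$,b,d}
  FOLLOW[S]={$,b,d}  FOLLOW[A]={$,b,d}  FOLLOW[B]={$,b,d}  FOLLOW[C]={$,b,d}
round 2: (no change)
  FOLLOW[S]={$,b,d}  FOLLOW[A]={$,b,d}  FOLLOW[B]={$,b,d}  FOLLOW[C]={$,b,d}

FOLLOW(S) = ["$", "b", "d"]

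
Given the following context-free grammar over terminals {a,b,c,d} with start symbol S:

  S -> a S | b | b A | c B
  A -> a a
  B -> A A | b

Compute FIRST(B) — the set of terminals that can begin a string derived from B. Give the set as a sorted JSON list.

Compute FIRST by fixpoint:
pass 1:
  A via A→a a: +{a}
  B via B→A A: +{a}
  B via B→b: +{b}
  S via S→a S: +{a}
  S via S→b: +{b}
  S via S→c B: +{c}
  FIRST(S)={a,b,c}  FIRST(A)={a}  FIRST(B)={a,b}
pass 2: — fixpoint
  FIRST(S)={a,b,c}  FIRST(A)={a}  FIRST(B)={a,b}

FIRST(B) = ["a", "b"]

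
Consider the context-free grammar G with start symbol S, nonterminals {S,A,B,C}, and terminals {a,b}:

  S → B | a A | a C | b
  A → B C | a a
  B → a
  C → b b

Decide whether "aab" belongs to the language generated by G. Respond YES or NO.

CNF form of G:
  S -> T0 A | T0 C | a | b
  A -> B C | T0 T0
  B -> a
  C -> T1 T1
  T0 -> a
  T1 -> b

CYK table (by increasing span):
  [0..0]={B,S,T0}  "a"  orig:{B,S}
  [1..1]={B,S,T0}  "a"  orig:{B,S}
  [2..2]={S,T1}  "b"  orig:{S}
  [0..1]={A}  "aa"
  [1..2]=∅  "ab"
  [0..2]=∅  "aab"

S ∉ T[0,2] ⇒ NO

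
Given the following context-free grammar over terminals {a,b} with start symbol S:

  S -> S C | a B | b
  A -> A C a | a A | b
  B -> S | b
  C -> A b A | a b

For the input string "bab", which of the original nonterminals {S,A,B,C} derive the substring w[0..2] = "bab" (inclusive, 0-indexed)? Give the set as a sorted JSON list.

CNF form of G:
  S -> S C | T0 B | b
  A -> A X2 | T0 A | b
  B -> S C | T0 B | b
  C -> A X3 | T0 T1
  T0 -> a
  T1 -> b
  X2 -> C T0
  X3 -> T1 A

Fill CYK table bottom-up, restricted to cells inside w[0..2]:
  [0..0]={A,B,S,T1}  "b"  orig:{A,B,S}
  [1..1]={T0}  "a"  orig:{}
  [2..2]={A,B,S,T1}  "b"  orig:{A,B,S}
  [0..1]=∅  "ba"
  [1..2]={A,B,C,S}  "ab"
  [0..2]={B,S,X3}  "bab"  orig:{B,S}

Original NTs in T[0,2] deriving "bab": ["B", "S"]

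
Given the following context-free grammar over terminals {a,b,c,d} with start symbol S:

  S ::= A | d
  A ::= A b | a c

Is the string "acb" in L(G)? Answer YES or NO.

Convert to CNF:
  S -> A T0 | T1 T2 | d
  A -> A T0 | T1 T2
  T0 -> b
  T1 -> a
  T2 -> c

Fill CYK table bottom-up:
  T[0,0] 'a' = {T1}  orig:{}
  T[1,1] 'c' = {T2}  orig:{}
  T[2,2] 'b' = {T0}  orig:{}
  T[0,1] 'ac' = {A,S}
  T[1,2] 'cb' = ∅
  T[0,2] 'acb' = {A,S}

S ∈ T[0,2] ⇒ YES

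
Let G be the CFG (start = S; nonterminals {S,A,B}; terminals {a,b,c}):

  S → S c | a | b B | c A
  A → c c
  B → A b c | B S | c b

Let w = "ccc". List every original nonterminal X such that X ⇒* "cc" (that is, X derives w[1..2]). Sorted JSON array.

CNF form of G:
  S -> S T0 | T0 A | T1 B | a
  A -> T0 T0
  B -> A X2 | B S | T0 T1
  T0 -> c
  T1 -> b
  X2 -> T1 T0

Fill CYK table bottom-up, restricted to cells inside w[1..2]:
  [1..1]={T0}  "c"  orig:{}
  [2..2]={T0}  "c"  orig:{}
  [1..2]={A}  "cc"

Original NTs in T[1,2] deriving "cc": ["A"]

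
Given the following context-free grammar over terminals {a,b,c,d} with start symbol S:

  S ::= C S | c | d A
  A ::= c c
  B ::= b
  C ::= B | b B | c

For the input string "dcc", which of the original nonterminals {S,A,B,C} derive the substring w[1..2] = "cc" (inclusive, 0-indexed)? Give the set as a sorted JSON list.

CNF form of G:
  S -> C S | T2 A | c
  A -> T0 T0
  B -> b
  C -> T1 B | b | c
  T0 -> c
  T1 -> b
  T2 -> d

CYK fill — only the sub-triangle for w[1..2]:
  [1..1]={C,S,T0}  "c"  orig:{C,S}
  [2..2]={C,S,T0}  "c"  orig:{C,S}
  [1..2]={A,S}  "cc"

Original NTs in T[1,2] deriving "cc": ["A", "S"]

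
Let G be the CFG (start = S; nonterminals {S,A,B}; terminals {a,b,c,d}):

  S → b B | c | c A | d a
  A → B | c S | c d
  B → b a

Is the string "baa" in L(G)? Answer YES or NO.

Convert to CNF:
  S -> T0 B | T2 A | T3 T1 | c
  A -> T0 T1 | T2 S | T2 T3
  B -> T0 T1
  T0 -> b
  T1 -> a
  T2 -> c
  T3 -> d

CYK fill:
  T[0,0] 'b' = {T0}  orig:{}
  T[1,1] 'a' = {T1}  orig:{}
  T[2,2] 'a' = {T1}  orig:{}
  T[0,1] 'ba' = {A,B}
  T[1,2] 'aa' = ∅
  T[0,2] 'baa' = ∅

S ∉ T[0,2] ⇒ NO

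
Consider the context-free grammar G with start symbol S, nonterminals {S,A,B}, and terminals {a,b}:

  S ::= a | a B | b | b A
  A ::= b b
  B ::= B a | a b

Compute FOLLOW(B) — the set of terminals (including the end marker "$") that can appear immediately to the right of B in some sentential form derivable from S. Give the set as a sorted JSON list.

Compute FIRST by fixpoint:
pass 1:
  A via A→b b: +{b}
  B via B→a b: +{a}
  S via S→a: +{a}
  S via S→b: +{b}
  FIRST(S)={a,b}  FIRST(A)={b}  FIRST(B)={a}
pass 2: (stable)
  FIRST(S)={a,b}  FIRST(A)={b}  FIRST(B)={a}

FOLLOW iteration:
FOLLOW(S) := {$}
pass 1:
  B→B a: FOLLOW(B) ⊇ FIRST(a) = {a}; new: +{a}
  S→a B: FOLLOW(B) ⊇ FOLLOW(S) ⊇ {$}; new: +{$}
  S→b A: FOLLOW(A) ⊇ FOLLOW(S) ⊇ {$}; new: +{$}
  FOLLOW[S]={$}  FOLLOW[A]={$}  FOLLOW[B]={$,a}
pass 2: (stable)
  FOLLOW[S]={$}  FOLLOW[A]={$}  FOLLOW[B]={$,a}

FOLLOW(B) = ["$", "a"]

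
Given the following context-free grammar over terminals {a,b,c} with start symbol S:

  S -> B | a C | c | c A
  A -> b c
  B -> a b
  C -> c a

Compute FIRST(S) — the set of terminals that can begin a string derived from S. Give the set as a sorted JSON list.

FIRST sets, iterate to fixpoint:
round 1:
  A via A→b c: +{b}
  B via B→a b: +{a}
  C via C→c a: +{c}
  S via S→B: +{a}
  S via S→c: +{c}
  FIRST[S]={a,c}  FIRST[A]={b}  FIRST[B]={a}  FIRST[C]={c}
round 2: — fixpoint
  FIRST[S]={a,c}  FIRST[A]={b}  FIRST[B]={a}  FIRST[C]={c}

FIRST(S) = ["a", "c"]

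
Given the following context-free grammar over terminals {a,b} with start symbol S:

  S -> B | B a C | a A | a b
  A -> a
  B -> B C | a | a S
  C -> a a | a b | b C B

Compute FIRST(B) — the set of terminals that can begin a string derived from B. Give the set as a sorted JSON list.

FIRST iteration:
pass 1:
  A via A→a: +{a}
  B via B→a: +{a}
  C via C→a a: +{a}
  C via C→b C B: +{b}
  S via S→B: +{a}
  S: {a}  A: {a}  B: {a}  C: {a,b}
pass 2: (stable)
  S: {a}  A: {a}  B: {a}  C: {a,b}

FIRST(B) = ["a"]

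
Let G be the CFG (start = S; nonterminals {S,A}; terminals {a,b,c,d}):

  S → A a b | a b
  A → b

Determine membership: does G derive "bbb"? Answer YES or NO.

CNF form of G:
  S -> A X2 | T0 T1
  A -> b
  T0 -> a
  T1 -> b
  X2 -> T0 T1

CYK fill:
  cell(0,0) b: {A,T1}  orig:{A}
  cell(1,1) b: {A,T1}  orig:{A}
  cell(2,2) b: {A,T1}  orig:{A}
  cell(0,1) bb: ∅
  cell(1,2) bb: ∅
  cell(0,2) bbb: ∅

S ∉ T[0,2] ⇒ NO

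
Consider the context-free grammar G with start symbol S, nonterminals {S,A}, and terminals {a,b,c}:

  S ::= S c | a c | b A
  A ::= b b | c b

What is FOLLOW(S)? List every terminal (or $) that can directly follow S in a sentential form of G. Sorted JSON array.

FIRST iteration:
pass 1:
  A via A→b b: +{b}
  A via A→c b: +{c}
  S via S→a c: +{a}
  S via S→b A: +{b}
  FIRST(S)={a,b}  FIRST(A)={b,c}
pass 2: — fixpoint
  FIRST(S)={a,b}  FIRST(A)={b,c}

FOLLOW iteration:
initialize: $ ∈ FOLLOW(S)
round 1:
  S→S c: FOLLOW(S) ⊇ FIRST(c) = {c}; new: +{c}
  S→b A: FOLLOW(A) ⊇ FOLLOW(S) ⊇ {$,c}; new: +{$,c}
  S: {$,c}  A: {$,c}
round 2: — fixpoint
  S: {$,c}  A: {$,c}

FOLLOW(S) = ["$", "c"]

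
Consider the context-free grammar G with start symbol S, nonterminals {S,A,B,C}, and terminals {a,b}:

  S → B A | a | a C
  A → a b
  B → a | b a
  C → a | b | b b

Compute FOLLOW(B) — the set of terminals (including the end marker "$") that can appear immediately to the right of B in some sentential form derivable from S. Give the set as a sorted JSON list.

Compute FIRST by fixpoint:
round 1:
  A via A→a b: +{a}
  B via B→a: +{a}
  B via B→b a: +{b}
  C via C→a: +{a}
  C via C→b: +{b}
  S via S→B A: +{a,b}
  S: {a,b}  A: {a}  B: {a,b}  C: {a,b}
round 2: (no change)
  S: {a,b}  A: {a}  B: {a,b}  C: {a,b}

Compute FOLLOW by fixpoint:
initialize: $ ∈ FOLLOW(S)
round 1:
  S→B A: FOLLOW(B) ⊇ FIRST(A) = {a}; new: +{a}
  S→B A: FOLLOW(A) ⊇ FOLLOW(S) ⊇ {$}; new: +{$}
  S→a C: FOLLOW(C) ⊇ FOLLOW(S) ⊇ {$}; new: +{$}
  FOLLOW[S]={$}  FOLLOW[A]={$}  FOLLOW[B]={a}  FOLLOW[C]={$}
round 2: (no change)
  FOLLOW[S]={$}  FOLLOW[A]={$}  FOLLOW[B]={a}  FOLLOW[C]={$}

FOLLOW(B) = ["a"]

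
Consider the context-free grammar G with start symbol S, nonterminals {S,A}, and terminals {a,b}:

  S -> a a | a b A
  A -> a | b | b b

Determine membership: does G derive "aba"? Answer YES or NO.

CNF form of G:
  S -> T1 T1 | T1 X2
  A -> T0 T0 | a | b
  T0 -> b
  T1 -> a
  X2 -> T0 A

CYK table (by increasing span):
  [0..0]={A,T1}  "a"  orig:{A}
  [1..1]={A,T0}  "b"  orig:{A}
  [2..2]={A,T1}  "a"  orig:{A}
  [0..1]=∅  "ab"
  [1..2]={X2}  "ba"  orig:{}
  [0..2]={S}  "aba"

S ∈ T[0,2] ⇒ YES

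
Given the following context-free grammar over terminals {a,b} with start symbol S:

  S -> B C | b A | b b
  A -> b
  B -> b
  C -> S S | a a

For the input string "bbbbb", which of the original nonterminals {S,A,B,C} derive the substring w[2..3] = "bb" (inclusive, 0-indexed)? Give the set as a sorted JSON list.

Convert to CNF:
  S -> B C | T1 A | T1 T1
  A -> b
  B -> b
  C -> S S | T0 T0
  T0 -> a
  T1 -> b

CYK table (by increasing span), restricted to cells inside w[2..3]:
  T[2,2] 'b' = {A,B,T1}  orig:{A,B}
  T[3,3] 'b' = {A,B,T1}  orig:{A,B}
  T[2,3] 'bb' = {S}

Original NTs in T[2,3] deriving "bb": ["S"]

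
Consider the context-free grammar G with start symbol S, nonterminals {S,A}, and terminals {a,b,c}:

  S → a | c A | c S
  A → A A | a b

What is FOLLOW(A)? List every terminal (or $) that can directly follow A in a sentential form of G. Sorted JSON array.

FIRST sets, iterate to fixpoint:
round 1:
  A via A→a b: +{a}
  S via S→a: +{a}
  S via S→c A: +{c}
  S: {a,c}  A: {a}
round 2: (stable)
  S: {a,c}  A: {a}

FOLLOW iteration:
initialize: $ ∈ FOLLOW(S)
round 1:
  A→A A: FOLLOW(A) ⊇ FIRST(A) = {a}; new: +{a}
  S→c A: FOLLOW(A) ⊇ FOLLOW(S) ⊇ {$}; new: +{$}
  S: {$}  A: {$,a}
round 2: (stable)
  S: {$}  A: {$,a}

FOLLOW(A) = ["$", "a"]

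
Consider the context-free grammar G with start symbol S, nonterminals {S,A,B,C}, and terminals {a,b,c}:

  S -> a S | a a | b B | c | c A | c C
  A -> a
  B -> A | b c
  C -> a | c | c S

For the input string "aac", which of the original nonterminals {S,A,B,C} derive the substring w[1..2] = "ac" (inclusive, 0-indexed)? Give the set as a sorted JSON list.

Convert to CNF:
  S -> T0 B | T1 A | T1 C | T2 S | T2 T2 | c
  A -> a
  B -> T0 T1 | a
  C -> T1 S | a | c
  T0 -> b
  T1 -> c
  T2 -> a

Fill CYK table bottom-up (cells [i..j] with 1 ≤ i ≤ j ≤ 2 only):
  [1..1]={A,B,C,T2}  "a"  orig:{A,B,C}
  [2..2]={C,S,T1}  "c"  orig:{C,S}
  [1..2]={S}  "ac"

Original NTs in T[1,2] deriving "ac": ["S"]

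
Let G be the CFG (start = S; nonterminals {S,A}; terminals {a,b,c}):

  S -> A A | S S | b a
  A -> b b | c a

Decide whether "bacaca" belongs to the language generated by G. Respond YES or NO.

Convert to CNF:
  S -> A A | S S | T0 T2
  A -> T0 T0 | T1 T2
  T0 -> b
  T1 -> c
  T2 -> a

CYK fill:
  cell(0,0) b: {T0}  orig:{}
  cell(1,1) a: {T2}  orig:{}
  cell(2,2) c: {T1}  orig:{}
  cell(3,3) a: {T2}  orig:{}
  cell(4,4) c: {T1}  orig:{}
  cell(5,5) a: {T2}  orig:{}
  cell(0,1) ba: {S}
  cell(1,2) ac: ∅
  cell(2,3) ca: {A}
  cell(3,4) ac: ∅
  cell(4,5) ca: {A}
  cell(0,2) bac: ∅
  cell(1,3) aca: ∅
  cell(2,4) cac: ∅
  cell(3,5) aca: ∅
  cell(0,3) baca: ∅
  cell(1,4) acac: ∅
  cell(2,5) caca: {S}
  cell(0,4) bacac: ∅
  cell(1,5) acaca: ∅
  cell(0,5) bacaca: {S}

S ∈ T[0,5] ⇒ YES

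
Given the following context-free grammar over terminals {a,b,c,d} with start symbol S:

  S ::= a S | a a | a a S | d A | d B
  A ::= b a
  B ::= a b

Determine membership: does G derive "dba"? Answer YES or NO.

CNF form of G:
  S -> T1 S | T1 T1 | T1 X3 | T2 A | T2 B
  A -> T0 T1
  B -> T1 T0
  T0 -> b
  T1 -> a
  T2 -> d
  X3 -> T1 S

CYK table (by increasing span):
  [0..0]={T2}  "d"  orig:{}
  [1..1]={T0}  "b"  orig:{}
  [2..2]={T1}  "a"  orig:{}
  [0..1]=∅  "db"
  [1..2]={A}  "ba"
  [0..2]={S}  "dba"

S ∈ T[0,2] ⇒ YES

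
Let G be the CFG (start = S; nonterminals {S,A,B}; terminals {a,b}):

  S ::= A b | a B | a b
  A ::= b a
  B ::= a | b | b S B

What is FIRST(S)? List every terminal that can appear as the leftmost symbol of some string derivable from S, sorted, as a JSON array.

Compute FIRST by fixpoint:
[1]
  A via A→b a: +{b}
  B via B→a: +{a}
  B via B→b: +{b}
  S via S→A b: +{b}
  S via S→a B: +{a}
  FIRST[S]={a,b}  FIRST[A]={b}  FIRST[B]={a,b}
[2] (stable)
  FIRST[S]={a,b}  FIRST[A]={b}  FIRST[B]={a,b}

FIRST(S) = ["a", "b"]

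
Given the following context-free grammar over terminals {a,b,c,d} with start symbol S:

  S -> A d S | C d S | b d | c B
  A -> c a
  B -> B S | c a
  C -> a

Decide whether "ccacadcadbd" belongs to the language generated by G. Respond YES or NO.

CNF form of G:
  S -> A X4 | C X5 | T0 B | T3 T2
  A -> T0 T1
  B -> B S | T0 T1
  C -> a
  T0 -> c
  T1 -> a
  T2 -> d
  T3 -> b
  X4 -> T2 S
  X5 -> T2 S

CYK fill:
  cell(0,0) c: {T0}  orig:{}
  cell(1,1) c: {T0}  orig:{}
  cell(2,2) a: {C,T1}  orig:{C}
  cell(3,3) c: {T0}  orig:{}
  cell(4,4) a: {C,T1}  orig:{C}
  cell(5,5) d: {T2}  orig:{}
  cell(6,6) c: {T0}  orig:{}
  cell(7,7) a: {C,T1}  orig:{C}
  cell(8,8) d: {T2}  orig:{}
  cell(9,9) b: {T3}  orig:{}
  cell(10,10) d: {T2}  orig:{}
  cell(0,1) cc: ∅
  cell(1,2) ca: {A,B}
  cell(2,3) ac: ∅
  cell(3,4) ca: {A,B}
  cell(4,5) ad: ∅
  cell(5,6) dc: ∅
  cell(6,7) ca: {A,B}
  cell(7,8) ad: ∅
  cell(8,9) db: ∅
  cell(9,10) bd: {S}
  cell(0,2) cca: {S}
  cell(1,3) cac: ∅
  cell(2,4) aca: ∅
  cell(3,5) cad: ∅
  cell(4,6) adc: ∅
  cell(5,7) dca: ∅
  cell(6,8) cad: ∅
  cell(7,9) adb: ∅
  cell(8,10) dbd: {X4,X5}  orig:{}
  cell(0,3) ccac: ∅
  cell(1,4) caca: ∅
  cell(2,5) acad: ∅
  cell(3,6) cadc: ∅
  cell(4,7) adca: ∅
  cell(5,8) dcad: ∅
  cell(6,9) cadb: ∅
  cell(7,10) adbd: {S}
  cell(0,4) ccaca: ∅
  cell(1,5) cacad: ∅
  cell(2,6) acadc: ∅
  cell(3,7) cadca: ∅
  cell(4,8) adcad: ∅
  cell(5,9) dcadb: ∅
  cell(6,10) cadbd: {S}
  cell(0,5) ccacad: ∅
  cell(1,6) cacadc: ∅
  cell(2,7) acadca: ∅
  cell(3,8) cadcad: ∅
  cell(4,9) adcadb: ∅
  cell(5,10) dcadbd: {X4,X5}  orig:{}
  cell(0,6) ccacadc: ∅
  cell(1,7) cacadca: ∅
  cell(2,8) acadcad: ∅
  cell(3,9) cadcadb: ∅
  cell(4,10) adcadbd: {S}
  cell(0,7) ccacadca: ∅
  cell(1,8) cacadcad: ∅
  cell(2,9) acadcadb: ∅
  cell(3,10) cadcadbd: {S}
  cell(0,8) ccacadcad: ∅
  cell(1,9) cacadcadb: ∅
  cell(2,10) acadcadbd: ∅
  cell(0,9) ccacadcadb: ∅
  cell(1,10) cacadcadbd: {B}
  cell(0,10) ccacadcadbd: {S}

S ∈ T[0,10] ⇒ YES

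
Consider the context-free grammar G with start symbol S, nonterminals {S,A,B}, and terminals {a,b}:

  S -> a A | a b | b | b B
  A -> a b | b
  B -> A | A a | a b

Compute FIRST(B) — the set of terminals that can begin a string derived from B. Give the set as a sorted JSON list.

FIRST iteration:
pass 1:
  A via A→a b: +{a}
  A via A→b: +{b}
  B via B→A: +{a,b}
  S via S→a A: +{a}
  S via S→b: +{b}
  FIRST(S)={a,b}  FIRST(A)={a,b}  FIRST(B)={a,b}
pass 2: (no change)
  FIRST(S)={a,b}  FIRST(A)={a,b}  FIRST(B)={a,b}

FIRST(B) = ["a", "b"]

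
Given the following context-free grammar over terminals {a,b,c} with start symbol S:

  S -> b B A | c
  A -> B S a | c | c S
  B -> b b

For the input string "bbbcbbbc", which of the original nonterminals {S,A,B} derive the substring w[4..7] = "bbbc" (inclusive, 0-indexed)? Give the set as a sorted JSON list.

CNF form of G:
  S -> T2 X4 | c
  A -> B X3 | T1 S | c
  B -> T2 T2
  T0 -> a
  T1 -> c
  T2 -> b
  X3 -> S T0
  X4 -> B A

Fill CYK table bottom-up — only the sub-triangle for w[4..7]:
  T[4,4] 'b' = {T2}  orig:{}
  T[5,5] 'b' = {T2}  orig:{}
  T[6,6] 'b' = {T2}  orig:{}
  T[7,7] 'c' = {A,S,T1}  orig:{A,S}
  T[4,5] 'bb' = {B}
  T[5,6] 'bb' = {B}
  T[6,7] 'bc' = ∅
  T[4,6] 'bbb' = ∅
  T[5,7] 'bbc' = {X4}  orig:{}
  T[4,7] 'bbbc' = {S}

Original NTs in T[4,7] deriving "bbbc": ["S"]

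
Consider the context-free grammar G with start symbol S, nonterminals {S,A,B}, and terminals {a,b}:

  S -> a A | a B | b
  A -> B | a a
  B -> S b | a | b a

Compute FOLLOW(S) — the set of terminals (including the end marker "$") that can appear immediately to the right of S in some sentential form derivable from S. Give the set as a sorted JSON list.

FIRST sets, iterate to fixpoint:
[1]
  A via A→a a: +{a}
  B via B→a: +{a}
  B via B→b a: +{b}
  S via S→a A: +{a}
  S via S→b: +{b}
  FIRST[S]={a,b}  FIRST[A]={a}  FIRST[B]={a,b}
[2]
  A via A→B: +{b}
  FIRST[S]={a,b}  FIRST[A]={a,b}  FIRST[B]={a,b}
[3] (no change)
  FIRST[S]={a,b}  FIRST[A]={a,b}  FIRST[B]={a,b}

FOLLOW sets:
FOLLOW(S) := {$}
round 1:
  B→S b: FOLLOW(S) ⊇ FIRST(b) = {b}; new: +{b}
  S→a A: FOLLOW(A) ⊇ FOLLOW(S) ⊇ {$,b}; new: +{$,b}
  S→a B: FOLLOW(B) ⊇ FOLLOW(S) ⊇ {$,b}; new: +{$,b}
  FOLLOW(S)={$,b}  FOLLOW(A)={$,b}  FOLLOW(B)={$,b}
round 2: (stable)
  FOLLOW(S)={$,b}  FOLLOW(A)={$,b}  FOLLOW(B)={$,b}

FOLLOW(S) = ["$", "b"]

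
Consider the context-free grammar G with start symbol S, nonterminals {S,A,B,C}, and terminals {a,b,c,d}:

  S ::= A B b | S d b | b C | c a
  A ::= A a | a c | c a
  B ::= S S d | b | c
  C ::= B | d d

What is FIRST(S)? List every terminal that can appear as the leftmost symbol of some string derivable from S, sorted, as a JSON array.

FIRST sets, iterate to fixpoint:
round 1:
  A via A→a c: +{a}
  A via A→c a: +{c}
  B via B→b: +{b}
  B via B→c: +{c}
  C via C→B: +{b,c}
  C via C→d d: +{d}
  S via S→A B b: +{a,c}
  S via S→b C: +{b}
  FIRST[S]={a,b,c}  FIRST[A]={a,c}  FIRST[B]={b,c}  FIRST[C]={b,c,d}
round 2:
  B via B→S S d: +{a}
  C via C→B: +{a}
  FIRST[S]={a,b,c}  FIRST[A]={a,c}  FIRST[B]={a,b,c}  FIRST[C]={a,b,c,d}
round 3: — fixpoint
  FIRST[S]={a,b,c}  FIRST[A]={a,c}  FIRST[B]={a,b,c}  FIRST[C]={a,b,c,d}

FIRST(S) = ["a", "b", "c"]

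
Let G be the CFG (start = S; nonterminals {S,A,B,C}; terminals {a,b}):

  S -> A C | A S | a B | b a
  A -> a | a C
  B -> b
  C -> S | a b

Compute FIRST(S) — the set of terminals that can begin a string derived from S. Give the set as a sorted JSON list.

FIRST sets, iterate to fixpoint:
[1]
  A via A→a: +{a}
  B via B→b: +{b}
  C via C→a b: +{a}
  S via S→A C: +{a}
  S via S→b a: +{b}
  FIRST[S]={a,b}  FIRST[A]={a}  FIRST[B]={b}  FIRST[C]={a}
[2]
  C via C→S: +{b}
  FIRST[S]={a,b}  FIRST[A]={a}  FIRST[B]={b}  FIRST[C]={a,b}
[3] (no change)
  FIRST[S]={a,b}  FIRST[A]={a}  FIRST[B]={b}  FIRST[C]={a,b}

FIRST(S) = ["a", "b"]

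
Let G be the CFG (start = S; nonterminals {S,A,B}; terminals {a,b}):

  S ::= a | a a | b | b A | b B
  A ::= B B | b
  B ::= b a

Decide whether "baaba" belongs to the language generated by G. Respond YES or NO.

Convert to CNF:
  S -> T0 A | T0 B | T1 T1 | a | b
  A -> B B | b
  B -> T0 T1
  T0 -> b
  T1 -> a

CYK table (by increasing span):
  [0..0]={A,S,T0}  "b"  orig:{A,S}
  [1..1]={S,T1}  "a"  orig:{S}
  [2..2]={S,T1}  "a"  orig:{S}
  [3..3]={A,S,T0}  "b"  orig:{A,S}
  [4..4]={S,T1}  "a"  orig:{S}
  [0..1]={B}  "ba"
  [1..2]={S}  "aa"
  [2..3]=∅  "ab"
  [3..4]={B}  "ba"
  [0..2]=∅  "baa"
  [1..3]=∅  "aab"
  [2..4]=∅  "aba"
  [0..3]=∅  "baab"
  [1..4]=∅  "aaba"
  [0..4]=∅  "baaba"

S ∉ T[0,4] ⇒ NO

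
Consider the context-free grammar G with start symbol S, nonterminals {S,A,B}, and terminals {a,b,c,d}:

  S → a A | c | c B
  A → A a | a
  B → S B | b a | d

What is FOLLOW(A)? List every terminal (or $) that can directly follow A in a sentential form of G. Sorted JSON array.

Compute FIRST by fixpoint:
pass 1:
  A via A→a: +{a}
  B via B→b a: +{b}
  B via B→d: +{d}
  S via S→a A: +{a}
  S via S→c: +{c}
  S: {a,c}  A: {a}  B: {b,d}
pass 2:
  B via B→S B: +{a,c}
  S: {a,c}  A: {a}  B: {a,b,c,d}
pass 3: (no change)
  S: {a,c}  A: {a}  B: {a,b,c,d}

Compute FOLLOW by fixpoint:
seed FOLLOW(S) with $
pass 1:
  A→A a: FOLLOW(A) ⊇ FIRST(a) = {a}; new: +{a}
  B→S B: FOLLOW(S) ⊇ FIRST(B) = {a,b,c,d}; new: +{a,b,c,d}
  S→a A: FOLLOW(A) ⊇ FOLLOW(S) ⊇ {$,a,b,c,d}; new: +{$,b,c,d}
  S→c B: FOLLOW(B) ⊇ FOLLOW(S) ⊇ {$,a,b,c,d}; new: +{$,a,b,c,d}
  S: {$,a,b,c,d}  A: {$,a,b,c,d}  B: {$,a,b,c,d}
pass 2: done
  S: {$,a,b,c,d}  A: {$,a,b,c,d}  B: {$,a,b,c,d}

FOLLOW(A) = ["$", "a", "b", "c", "d"]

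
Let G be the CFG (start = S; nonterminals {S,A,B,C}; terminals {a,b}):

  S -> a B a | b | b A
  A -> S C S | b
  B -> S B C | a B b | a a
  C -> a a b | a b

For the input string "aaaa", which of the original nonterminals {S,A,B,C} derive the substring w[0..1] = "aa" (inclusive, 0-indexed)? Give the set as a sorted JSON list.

Convert to CNF:
  S -> T0 X6 | T1 A | b
  A -> S X2 | b
  B -> S X3 | T0 T0 | T0 X4
  C -> T0 T1 | T0 X5
  T0 -> a
  T1 -> b
  X2 -> C S
  X3 -> B C
  X4 -> B T1
  X5 -> T0 T1
  X6 -> B T0

CYK fill — only the sub-triangle for w[0..1]:
  T[0,0] 'a' = {T0}  orig:{}
  T[1,1] 'a' = {T0}  orig:{}
  T[0,1] 'aa' = {B}

Original NTs in T[0,1] deriving "aa": ["B"]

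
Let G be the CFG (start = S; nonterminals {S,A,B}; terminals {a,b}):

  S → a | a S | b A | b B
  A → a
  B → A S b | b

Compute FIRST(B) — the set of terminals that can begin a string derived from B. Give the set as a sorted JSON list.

FIRST iteration:
round 1:
  A via A→a: +{a}
  B via B→A S b: +{a}
  B via B→b: +{b}
  S via S→a: +{a}
  S via S→b A: +{b}
  FIRST(S)={a,b}  FIRST(A)={a}  FIRST(B)={a,b}
round 2: done
  FIRST(S)={a,b}  FIRST(A)={a}  FIRST(B)={a,b}

FIRST(B) = ["a", "b"]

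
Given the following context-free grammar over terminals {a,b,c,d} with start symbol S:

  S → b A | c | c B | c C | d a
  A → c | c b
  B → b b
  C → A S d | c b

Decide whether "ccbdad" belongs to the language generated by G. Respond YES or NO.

CNF form of G:
  S -> T0 B | T0 C | T1 A | T2 T3 | c
  A -> T0 T1 | c
  B -> T1 T1
  C -> A X4 | T0 T1
  T0 -> c
  T1 -> b
  T2 -> d
  T3 -> a
  X4 -> S T2

Fill CYK table bottom-up:
  T[0,0] 'c' = {A,S,T0}  orig:{A,S}
  T[1,1] 'c' = {A,S,T0}  orig:{A,S}
  T[2,2] 'b' = {T1}  orig:{}
  T[3,3] 'd' = {T2}  orig:{}
  T[4,4] 'a' = {T3}  orig:{}
  T[5,5] 'd' = {T2}  orig:{}
  T[0,1] 'cc' = ∅
  T[1,2] 'cb' = {A,C}
  T[2,3] 'bd' = ∅
  T[3,4] 'da' = {S}
  T[4,5] 'ad' = ∅
  T[0,2] 'ccb' = {S}
  T[1,3] 'cbd' = ∅
  T[2,4] 'bda' = ∅
  T[3,5] 'dad' = {X4}  orig:{}
  T[0,3] 'ccbd' = {X4}  orig:{}
  T[1,4] 'cbda' = ∅
  T[2,5] 'bdad' = ∅
  T[0,4] 'ccbda' = ∅
  T[1,5] 'cbdad' = {C}
  T[0,5] 'ccbdad' = {S}

S ∈ T[0,5] ⇒ YES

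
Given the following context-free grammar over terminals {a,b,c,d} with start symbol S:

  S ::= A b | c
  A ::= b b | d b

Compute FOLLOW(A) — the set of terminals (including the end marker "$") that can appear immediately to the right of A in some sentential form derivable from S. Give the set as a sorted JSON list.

FIRST iteration:
round 1:
  A via A→b b: +{b}
  A via A→d b: +{d}
  S via S→A b: +{b,d}
  S via S→c: +{c}
  FIRST[S]={b,c,d}  FIRST[A]={b,d}
round 2: — fixpoint
  FIRST[S]={b,c,d}  FIRST[A]={b,d}

FOLLOW sets:
FOLLOW(S) := {$}
pass 1:
  S→A b: FOLLOW(A) ⊇ FIRST(b) = {b}; new: +{b}
  FOLLOW[S]={$}  FOLLOW[A]={b}
pass 2: (no change)
  FOLLOW[S]={$}  FOLLOW[A]={b}

FOLLOW(A) = ["b"]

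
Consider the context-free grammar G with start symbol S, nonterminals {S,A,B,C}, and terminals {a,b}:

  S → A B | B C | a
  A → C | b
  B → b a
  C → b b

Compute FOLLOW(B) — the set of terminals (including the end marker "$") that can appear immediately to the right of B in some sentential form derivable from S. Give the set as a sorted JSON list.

FIRST sets, iterate to fixpoint:
[1]
  A via A→b: +{b}
  B via B→b a: +{b}
  C via C→b b: +{b}
  S via S→A B: +{b}
  S via S→a: +{a}
  FIRST[S]={a,b}  FIRST[A]={b}  FIRST[B]={b}  FIRST[C]={b}
[2] done
  FIRST[S]={a,b}  FIRST[A]={b}  FIRST[B]={b}  FIRST[C]={b}

FOLLOW sets:
seed FOLLOW(S) with $
pass 1:
  S→A B: FOLLOW(A) ⊇ FIRST(B) = {b}; new: +{b}
  S→A B: FOLLOW(B) ⊇ FOLLOW(S) ⊇ {$}; new: +{$}
  S→B C: FOLLOW(B) ⊇ FIRST(C) = {b}; new: +{b}
  S→B C: FOLLOW(C) ⊇ FOLLOW(S) ⊇ {$}; new: +{$}
  FOLLOW(S)={$}  FOLLOW(A)={b}  FOLLOW(B)={$,b}  FOLLOW(C)={$}
pass 2:
  A→C: FOLLOW(C) ⊇ FOLLOW(A) ⊇ {b}; new: +{b}
  FOLLOW(S)={$}  FOLLOW(A)={b}  FOLLOW(B)={$,b}  FOLLOW(C)={$,b}
pass 3: — fixpoint
  FOLLOW(S)={$}  FOLLOW(A)={b}  FOLLOW(B)={$,b}  FOLLOW(C)={$,b}

FOLLOW(B) = ["$", "b"]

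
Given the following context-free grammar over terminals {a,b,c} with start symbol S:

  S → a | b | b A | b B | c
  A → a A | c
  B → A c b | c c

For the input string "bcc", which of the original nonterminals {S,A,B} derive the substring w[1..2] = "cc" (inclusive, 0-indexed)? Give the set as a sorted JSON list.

Convert to CNF:
  S -> T2 A | T2 B | a | b | c
  A -> T0 A | c
  B -> A X3 | T1 T1
  T0 -> a
  T1 -> c
  T2 -> b
  X3 -> T1 T2

CYK table (by increasing span) (cells [i..j] with 1 ≤ i ≤ j ≤ 2 only):
  [1..1]={A,S,T1}  "c"  orig:{A,S}
  [2..2]={A,S,T1}  "c"  orig:{A,S}
  [1..2]={B}  "cc"

Original NTs in T[1,2] deriving "cc": ["B"]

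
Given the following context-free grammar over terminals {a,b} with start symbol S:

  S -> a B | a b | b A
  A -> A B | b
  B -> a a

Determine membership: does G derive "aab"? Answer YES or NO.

CNF form of G:
  S -> T0 B | T0 T1 | T1 A
  A -> A B | b
  B -> T0 T0
  T0 -> a
  T1 -> b

CYK fill:
  [0..0]={T0}  "a"  orig:{}
  [1..1]={T0}  "a"  orig:{}
  [2..2]={A,T1}  "b"  orig:{A}
  [0..1]={B}  "aa"
  [1..2]={S}  "ab"
  [0..2]=∅  "aab"

S ∉ T[0,2] ⇒ NO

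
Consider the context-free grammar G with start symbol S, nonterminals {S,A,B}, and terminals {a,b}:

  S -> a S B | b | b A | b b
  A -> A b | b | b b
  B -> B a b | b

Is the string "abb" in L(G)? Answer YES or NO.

Convert to CNF:
  S -> T0 A | T0 T0 | T1 X3 | b
  A -> A T0 | T0 T0 | b
  B -> B X2 | b
  T0 -> b
  T1 -> a
  X2 -> T1 T0
  X3 -> S B

Fill CYK table bottom-up:
  [0..0]={T1}  "a"  orig:{}
  [1..1]={A,B,S,T0}  "b"  orig:{A,B,S}
  [2..2]={A,B,S,T0}  "b"  orig:{A,B,S}
  [0..1]={X2}  "ab"  orig:{}
  [1..2]={A,S,X3}  "bb"  orig:{A,S}
  [0..2]={S}  "abb"

S ∈ T[0,2] ⇒ YES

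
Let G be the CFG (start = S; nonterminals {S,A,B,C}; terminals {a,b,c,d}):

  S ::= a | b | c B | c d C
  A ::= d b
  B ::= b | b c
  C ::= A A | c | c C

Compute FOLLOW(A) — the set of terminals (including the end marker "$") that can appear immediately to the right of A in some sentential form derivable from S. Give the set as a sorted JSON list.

FIRST iteration:
[1]
  A via A→d b: +{d}
  B via B→b: +{b}
  C via C→A A: +{d}
  C via C→c: +{c}
  S via S→a: +{a}
  S via S→b: +{b}
  S via S→c B: +{c}
  FIRST(S)={a,b,c}  FIRST(A)={d}  FIRST(B)={b}  FIRST(C)={c,d}
[2] — fixpoint
  FIRST(S)={a,b,c}  FIRST(A)={d}  FIRST(B)={b}  FIRST(C)={c,d}

FOLLOW iteration:
initialize: $ ∈ FOLLOW(S)
pass 1:
  C→A A: FOLLOW(A) ⊇ FIRST(A) = {d}; new: +{d}
  S→c B: FOLLOW(B) ⊇ FOLLOW(S) ⊇ {$}; new: +{$}
  S→c d C: FOLLOW(C) ⊇ FOLLOW(S) ⊇ {$}; new: +{$}
  FOLLOW[S]={$}  FOLLOW[A]={d}  FOLLOW[B]={$}  FOLLOW[C]={$}
pass 2:
  C→A A: FOLLOW(A) ⊇ FOLLOW(C) ⊇ {$}; new: +{$}
  FOLLOW[S]={$}  FOLLOW[A]={$,d}  FOLLOW[B]={$}  FOLLOW[C]={$}
pass 3: — fixpoint
  FOLLOW[S]={$}  FOLLOW[A]={$,d}  FOLLOW[B]={$}  FOLLOW[C]={$}

FOLLOW(A) = ["$", "d"]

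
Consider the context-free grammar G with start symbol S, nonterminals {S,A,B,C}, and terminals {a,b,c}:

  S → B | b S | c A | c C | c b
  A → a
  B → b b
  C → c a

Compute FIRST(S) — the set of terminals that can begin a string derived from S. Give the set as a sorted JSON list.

FIRST sets, iterate to fixpoint:
round 1:
  A via A→a: +{a}
  B via B→b b: +{b}
  C via C→c a: +{c}
  S via S→B: +{b}
  S via S→c A: +{c}
  FIRST(S)={b,c}  FIRST(A)={a}  FIRST(B)={b}  FIRST(C)={c}
round 2: (stable)
  FIRST(S)={b,c}  FIRST(A)={a}  FIRST(B)={b}  FIRST(C)={c}

FIRST(S) = ["b", "c"]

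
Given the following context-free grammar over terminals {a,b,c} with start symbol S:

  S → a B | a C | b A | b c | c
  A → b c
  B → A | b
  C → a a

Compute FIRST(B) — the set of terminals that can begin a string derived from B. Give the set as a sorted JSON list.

Compute FIRST by fixpoint:
iter 1:
  A via A→b c: +{b}
  B via B→A: +{b}
  C via C→a a: +{a}
  S via S→a B: +{a}
  S via S→b A: +{b}
  S via S→c: +{c}
  FIRST[S]={a,b,c}  FIRST[A]={b}  FIRST[B]={b}  FIRST[C]={a}
iter 2: — fixpoint
  FIRST[S]={a,b,c}  FIRST[A]={b}  FIRST[B]={b}  FIRST[C]={a}

FIRST(B) = ["b"]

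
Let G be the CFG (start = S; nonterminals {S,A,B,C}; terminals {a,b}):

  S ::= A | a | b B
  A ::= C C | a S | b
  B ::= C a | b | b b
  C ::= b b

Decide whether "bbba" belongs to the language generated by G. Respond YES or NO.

Convert to CNF:
  S -> C C | T0 S | T1 B | a | b
  A -> C C | T0 S | b
  B -> C T0 | T1 T1 | b
  C -> T1 T1
  T0 -> a
  T1 -> b

CYK fill:
  cell(0,0) b: {A,B,S,T1}  orig:{A,B,S}
  cell(1,1) b: {A,B,S,T1}  orig:{A,B,S}
  cell(2,2) b: {A,B,S,T1}  orig:{A,B,S}
  cell(3,3) a: {S,T0}  orig:{S}
  cell(0,1) bb: {B,C,S}
  cell(1,2) bb: {B,C,S}
  cell(2,3) ba: ∅
  cell(0,2) bbb: {S}
  cell(1,3) bba: {B}
  cell(0,3) bbba: {S}

S ∈ T[0,3] ⇒ YES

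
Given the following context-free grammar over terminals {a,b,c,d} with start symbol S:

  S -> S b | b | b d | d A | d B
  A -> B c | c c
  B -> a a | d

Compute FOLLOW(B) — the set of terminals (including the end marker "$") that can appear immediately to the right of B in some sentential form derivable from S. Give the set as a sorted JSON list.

Compute FIRST by fixpoint:
round 1:
  A via A→c c: +{c}
  B via B→a a: +{a}
  B via B→d: +{d}
  S via S→b: +{b}
  S via S→d A: +{d}
  S: {b,d}  A: {c}  B: {a,d}
round 2:
  A via A→B c: +{a,d}
  S: {b,d}  A: {a,c,d}  B: {a,d}
round 3: (no change)
  S: {b,d}  A: {a,c,d}  B: {a,d}

FOLLOW iteration:
initialize: $ ∈ FOLLOW(S)
[1]
  A→B c: FOLLOW(B) ⊇ FIRST(c) = {c}; new: +{c}
  S→S b: FOLLOW(S) ⊇ FIRST(b) = {b}; new: +{b}
  S→d A: FOLLOW(A) ⊇ FOLLOW(S) ⊇ {$,b}; new: +{$,b}
  S→d B: FOLLOW(B) ⊇ FOLLOW(S) ⊇ {$,b}; new: +{$,b}
  FOLLOW[S]={$,b}  FOLLOW[A]={$,b}  FOLLOW[B]={$,b,c}
[2] (no change)
  FOLLOW[S]={$,b}  FOLLOW[A]={$,b}  FOLLOW[B]={$,b,c}

FOLLOW(B) = ["$", "b", "c"]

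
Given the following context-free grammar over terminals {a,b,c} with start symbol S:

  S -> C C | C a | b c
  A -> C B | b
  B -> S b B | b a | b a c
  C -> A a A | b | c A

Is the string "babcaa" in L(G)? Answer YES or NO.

Convert to CNF:
  S -> C C | C T1 | T0 T2
  A -> C B | b
  B -> S X3 | T0 T1 | T0 X4
  C -> A X5 | T2 A | b
  T0 -> b
  T1 -> a
  T2 -> c
  X3 -> T0 B
  X4 -> T1 T2
  X5 -> T1 A

Fill CYK table bottom-up:
  T[0,0] 'b' = {A,C,T0}  orig:{A,C}
  T[1,1] 'a' = {T1}  orig:{}
  T[2,2] 'b' = {A,C,T0}  orig:{A,C}
  T[3,3] 'c' = {T2}  orig:{}
  T[4,4] 'a' = {T1}  orig:{}
  T[5,5] 'a' = {T1}  orig:{}
  T[0,1] 'ba' = {B,S}
  T[1,2] 'ab' = {X5}  orig:{}
  T[2,3] 'bc' = {S}
  T[3,4] 'ca' = ∅
  T[4,5] 'aa' = ∅
  T[0,2] 'bab' = {C}
  T[1,3] 'abc' = ∅
  T[2,4] 'bca' = ∅
  T[3,5] 'caa' = ∅
  T[0,3] 'babc' = ∅
  T[1,4] 'abca' = ∅
  T[2,5] 'bcaa' = ∅
  T[0,4] 'babca' = ∅
  T[1,5] 'abcaa' = ∅
  T[0,5] 'babcaa' = ∅

S ∉ T[0,5] ⇒ NO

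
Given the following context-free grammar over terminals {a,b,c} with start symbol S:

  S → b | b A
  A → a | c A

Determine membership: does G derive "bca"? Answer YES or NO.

Convert to CNF:
  S -> T1 A | b
  A -> T0 A | a
  T0 -> c
  T1 -> b

CYK fill:
  T[0,0] 'b' = {S,T1}  orig:{S}
  T[1,1] 'c' = {T0}  orig:{}
  T[2,2] 'a' = {A}
  T[0,1] 'bc' = ∅
  T[1,2] 'ca' = {A}
  T[0,2] 'bca' = {S}

S ∈ T[0,2] ⇒ YES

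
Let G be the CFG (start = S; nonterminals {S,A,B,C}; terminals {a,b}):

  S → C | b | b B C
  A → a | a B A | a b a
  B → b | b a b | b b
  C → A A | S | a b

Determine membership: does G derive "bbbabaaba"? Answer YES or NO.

CNF form of G:
  S -> A A | T0 T1 | T1 X6 | b
  A -> T0 X2 | T0 X3 | a
  B -> T1 T1 | T1 X4 | b
  C -> A A | T0 T1 | T1 X5 | b
  T0 -> a
  T1 -> b
  X2 -> B A
  X3 -> T1 T0
  X4 -> T0 T1
  X5 -> B C
  X6 -> B C

CYK fill:
  [0..0]={B,C,S,T1}  "b"  orig:{B,C,S}
  [1..1]={B,C,S,T1}  "b"  orig:{B,C,S}
  [2..2]={B,C,S,T1}  "b"  orig:{B,C,S}
  [3..3]={A,T0}  "a"  orig:{A}
  [4..4]={B,C,S,T1}  "b"  orig:{B,C,S}
  [5..5]={A,T0}  "a"  orig:{A}
  [6..6]={A,T0}  "a"  orig:{A}
  [7..7]={B,C,S,T1}  "b"  orig:{B,C,S}
  [8..8]={A,T0}  "a"  orig:{A}
  [0..1]={B,X5,X6}  "bb"  orig:{B}
  [1..2]={B,X5,X6}  "bb"  orig:{B}
  [2..3]={X2,X3}  "ba"  orig:{}
  [3..4]={C,S,X4}  "ab"  orig:{C,S}
  [4..5]={X2,X3}  "ba"  orig:{}
  [5..6]={C,S}  "aa"
  [6..7]={C,S,X4}  "ab"  orig:{C,S}
  [7..8]={X2,X3}  "ba"  orig:{}
  [0..2]={C,S,X5,X6}  "bbb"  orig:{C,S}
  [1..3]={X2}  "bba"  orig:{}
  [2..4]={B,X5,X6}  "bab"  orig:{B}
  [3..5]={A}  "aba"
  [4..6]={X5,X6}  "baa"  orig:{}
  [5..7]=∅  "aab"
  [6..8]={A}  "aba"
  [0..3]=∅  "bbba"
  [1..4]={C,S,X5,X6}  "bbab"  orig:{C,S}
  [2..5]={X2}  "baba"  orig:{}
  [3..6]={C,S}  "abaa"
  [4..7]=∅  "baab"
  [5..8]={C,S}  "aaba"
  [0..4]={C,S,X5,X6}  "bbbab"  orig:{C,S}
  [1..5]={X2}  "bbaba"  orig:{}
  [2..6]={X5,X6}  "babaa"  orig:{}
  [3..7]=∅  "abaab"
  [4..8]={X5,X6}  "baaba"  orig:{}
  [0..5]=∅  "bbbaba"
  [1..6]={C,S,X5,X6}  "bbabaa"  orig:{C,S}
  [2..7]=∅  "babaab"
  [3..8]={C,S}  "abaaba"
  [0..6]={C,S,X5,X6}  "bbbabaa"  orig:{C,S}
  [1..7]=∅  "bbabaab"
  [2..8]={X5,X6}  "babaaba"  orig:{}
  [0..7]=∅  "bbbabaab"
  [1..8]={C,S,X5,X6}  "bbabaaba"  orig:{C,S}
  [0..8]={C,S,X5,X6}  "bbbabaaba"  orig:{C,S}

S ∈ T[0,8] ⇒ YES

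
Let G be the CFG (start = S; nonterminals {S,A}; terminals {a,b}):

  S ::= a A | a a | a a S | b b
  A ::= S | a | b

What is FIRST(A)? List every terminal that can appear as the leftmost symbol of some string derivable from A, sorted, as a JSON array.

FIRST sets, iterate to fixpoint:
[1]
  A via A→a: +{a}
  A via A→b: +{b}
  S via S→a A: +{a}
  S via S→b b: +{b}
  FIRST[S]={a,b}  FIRST[A]={a,b}
[2] — fixpoint
  FIRST[S]={a,b}  FIRST[A]={a,b}

FIRST(A) = ["a", "b"]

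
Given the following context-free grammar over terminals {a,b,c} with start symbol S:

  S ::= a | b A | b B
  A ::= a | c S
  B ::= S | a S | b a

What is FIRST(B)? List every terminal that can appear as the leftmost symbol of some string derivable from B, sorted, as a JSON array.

FIRST sets, iterate to fixpoint:
[1]
  A via A→a: +{a}
  A via A→c S: +{c}
  B via B→a S: +{a}
  B via B→b a: +{b}
  S via S→a: +{a}
  S via S→b A: +{b}
  S: {a,b}  A: {a,c}  B: {a,b}
[2] (stable)
  S: {a,b}  A: {a,c}  B: {a,b}

FIRST(B) = ["a", "b"]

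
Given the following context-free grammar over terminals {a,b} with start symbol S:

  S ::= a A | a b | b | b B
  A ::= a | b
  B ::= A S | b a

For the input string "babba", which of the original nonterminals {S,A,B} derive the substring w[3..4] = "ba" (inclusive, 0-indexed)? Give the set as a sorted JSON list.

CNF form of G:
  S -> T0 B | T1 A | T1 T0 | b
  A -> a | b
  B -> A S | T0 T1
  T0 -> b
  T1 -> a

Fill CYK table bottom-up — only the sub-triangle for w[3..4]:
  cell(3,3) b: {A,S,T0}  orig:{A,S}
  cell(4,4) a: {A,T1}  orig:{A}
  cell(3,4) ba: {B}

Original NTs in T[3,4] deriving "ba": ["B"]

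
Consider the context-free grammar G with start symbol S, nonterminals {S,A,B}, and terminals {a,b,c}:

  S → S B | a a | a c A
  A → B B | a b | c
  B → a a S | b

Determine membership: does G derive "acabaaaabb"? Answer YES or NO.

Convert to CNF:
  S -> S B | T0 T0 | T0 X4
  A -> B B | T0 T1 | c
  B -> T0 X3 | b
  T0 -> a
  T1 -> b
  T2 -> c
  X3 -> T0 S
  X4 -> T2 A

CYK table (by increasing span):
  [0..0]={T0}  "a"  orig:{}
  [1..1]={A,T2}  "c"  orig:{A}
  [2..2]={T0}  "a"  orig:{}
  [3..3]={B,T1}  "b"  orig:{B}
  [4..4]={T0}  "a"  orig:{}
  [5..5]={T0}  "a"  orig:{}
  [6..6]={T0}  "a"  orig:{}
  [7..7]={T0}  "a"  orig:{}
  [8..8]={B,T1}  "b"  orig:{B}
  [9..9]={B,T1}  "b"  orig:{B}
  [0..1]=∅  "ac"
  [1..2]=∅  "ca"
  [2..3]={A}  "ab"
  [3..4]=∅  "ba"
  [4..5]={S}  "aa"
  [5..6]={S}  "aa"
  [6..7]={S}  "aa"
  [7..8]={A}  "ab"
  [8..9]={A}  "bb"
  [0..2]=∅  "aca"
  [1..3]={X4}  "cab"  orig:{}
  [2..4]=∅  "aba"
  [3..5]=∅  "baa"
  [4..6]={X3}  "aaa"  orig:{}
  [5..7]={X3}  "aaa"  orig:{}
  [6..8]={S}  "aab"
  [7..9]=∅  "abb"
  [0..3]={S}  "acab"
  [1..4]=∅  "caba"
  [2..5]=∅  "abaa"
  [3..6]=∅  "baaa"
  [4..7]={B}  "aaaa"
  [5..8]={X3}  "aaab"  orig:{}
  [6..9]={S}  "aabb"
  [0..4]=∅  "acaba"
  [1..5]=∅  "cabaa"
  [2..6]=∅  "abaaa"
  [3..7]={A}  "baaaa"
  [4..8]={A,B}  "aaaab"
  [5..9]={X3}  "aaabb"  orig:{}
  [0..5]=∅  "acabaa"
  [1..6]=∅  "cabaaa"
  [2..7]=∅  "abaaaa"
  [3..8]={A}  "baaaab"
  [4..9]={A,B}  "aaaabb"
  [0..6]=∅  "acabaaa"
  [1..7]=∅  "cabaaaa"
  [2..8]=∅  "abaaaab"
  [3..9]={A}  "baaaabb"
  [0..7]={S}  "acabaaaa"
  [1..8]=∅  "cabaaaab"
  [2..9]=∅  "abaaaabb"
  [0..8]={S}  "acabaaaab"
  [1..9]=∅  "cabaaaabb"
  [0..9]={S}  "acabaaaabb"

S ∈ T[0,9] ⇒ YES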